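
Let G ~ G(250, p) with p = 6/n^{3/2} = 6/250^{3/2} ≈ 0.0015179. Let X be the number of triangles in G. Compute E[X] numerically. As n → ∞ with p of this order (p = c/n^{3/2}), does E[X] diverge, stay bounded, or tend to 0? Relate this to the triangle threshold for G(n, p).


Number of potential triangles: C(250, 3) = 2573000.
Each occurs with probability p³ ≈ (0.0015179)³ ≈ 3.4972261e-09.
By linearity: E[X] = C(250, 3)·p³ ≈ 2573000 · 3.4972261e-09 ≈ 0.00900.
Since α = 3/2 > 1, p = c/n^{3/2} = o(1/n) is below the triangle threshold p ~ 1/n. Asymptotically E[X] ~ (c³/6)·n^{3(1−α)} = (6³/6)·n^{-1.5} → 0, so by Markov's inequality G has no triangles w.h.p.

E[X] ≈ 0.00900; in regime p = Θ(1/n^{3/2}) E[X] tends to 0 (below the triangle threshold p ~ 1/n).


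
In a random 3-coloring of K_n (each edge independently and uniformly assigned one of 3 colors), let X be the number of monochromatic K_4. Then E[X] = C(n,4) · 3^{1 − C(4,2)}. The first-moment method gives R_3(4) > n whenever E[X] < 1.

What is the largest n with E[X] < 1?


We need C(n, 4) · 3^{1 − 6} < 1, i.e. C(n, 4) < 3^{6 − 1} = 243.
Check values of n near the boundary:
  n = 6: C(6, 4) = 15; 15 < 243? YES
  n = 7: C(7, 4) = 35; 35 < 243? YES
  n = 8: C(8, 4) = 70; 70 < 243? YES
  n = 9: C(9, 4) = 126; 126 < 243? YES
  n = 10: C(10, 4) = 210; 210 < 243? YES
  n = 11: C(11, 4) = 330; 330 < 243? NO
  n = 12: C(12, 4) = 495; 495 < 243? NO
The largest n with C(n, 4) < 243 is n = 10 (where E[X] = 70/81 ≈ 0.86420). Hence R_3(4) > 10, i.e. R_3(4) ≥ 11.

Largest n = 10; hence R_3(4) > 10.


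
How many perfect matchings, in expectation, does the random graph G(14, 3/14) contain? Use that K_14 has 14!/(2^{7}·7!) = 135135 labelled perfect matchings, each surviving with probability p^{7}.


K_14 has 14!/(2^{7}·7!) = 135135 labelled perfect matchings.
For each such perfect matching H, let X_H = 1 if all 7 edges of H are present in G. Then P[X_H = 1] = p^{7} = (3/14)^{7} = 2187/105413504.
Summing the indicators: E[X] = Σ_H E[X_H] = 135135 · p^{7} = 135135 · 2187/105413504 = 42220035/15059072.
Numerically: E[X] ≈ 2.80363.

E[X] = 135135 · (3/14)^{7} = 42220035/15059072 ≈ 2.80363.


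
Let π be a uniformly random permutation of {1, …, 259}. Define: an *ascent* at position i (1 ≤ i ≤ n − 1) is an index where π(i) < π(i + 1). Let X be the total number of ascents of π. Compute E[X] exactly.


Write X = Σ X_I over i = 1, …, 258, with X_I the indicator of one ascent.
There are 258 indicators.
For each fixed i, the pair (π(i), π(i+1)) is a uniformly random ordered pair of distinct values from {1, …, 259}; by symmetry P[π(i) < π(i+1)] = 1/2.
By linearity: E[X] = 258 · (1/2) = (259 − 1) · (1/2) = 129 ≈ 129.000.

E[X] = 129 = 129.000.


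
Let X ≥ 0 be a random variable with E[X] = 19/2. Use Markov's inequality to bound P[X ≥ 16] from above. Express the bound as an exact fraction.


μ = E[X] = 19/2, a = 16.
Markov: P[X ≥ 16] ≤ μ/a = (19/2)/16 = 19/32.
Numerically: ≈ 0.5938.
(Since a = 16 > μ = 9.5000, the bound 19/32 is < 1 and informative.)

P[X ≥ 16] ≤ 19/32 ≈ 0.5938.


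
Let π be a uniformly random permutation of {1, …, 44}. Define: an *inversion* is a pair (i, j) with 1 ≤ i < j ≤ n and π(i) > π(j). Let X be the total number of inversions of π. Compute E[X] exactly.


Write X = Σ X_I over the C(44, 2) = 946 pairs i < j, with X_I the indicator of one inversion.
There are 946 indicators.
For each fixed pair i < j, the values π(i) and π(j) are two distinct elements of {1, …, 44} in uniformly random order; by symmetry P[π(i) > π(j)] = 1/2.
By linearity: E[X] = 946 · (1/2) = C(44, 2) · (1/2) = 946/2 = 473 ≈ 473.000000.

E[X] = 473 = 473.000000.


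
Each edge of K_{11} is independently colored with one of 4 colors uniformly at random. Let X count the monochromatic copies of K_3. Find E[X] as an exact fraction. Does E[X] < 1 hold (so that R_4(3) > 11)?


E[X] = C(11, 3) · 4^{1 − 3} = 165 · 4^{−2} = 165/16.
As a reduced fraction: E[X] = 165/16 ≈ 10.31250.
Is E[X] < 1? NO.
Since E[X] ≥ 1, the first-moment bound is inconclusive at n = 11; it does NOT by itself certify R_4(3) > 11.

E[X] = 165/16 ≈ 10.31250; E[X] ≥ 1; first-moment method inconclusive here.


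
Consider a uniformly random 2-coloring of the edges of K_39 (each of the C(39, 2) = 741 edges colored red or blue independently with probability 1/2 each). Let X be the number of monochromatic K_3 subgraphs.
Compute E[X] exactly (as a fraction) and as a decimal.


Let X = Σ_S X_S over the C(39, 3) = 9139 subsets S of size 3, where X_S = 1 if the K_3 on S is monochromatic.
For a fixed S, the K_3 on S has C(3, 2) = 3 edges. P[all 3 edges red] = (1/2)^3, and likewise for blue, so P[monochromatic] = 2·(1/2)^3 = 2^{1 − 3} = 1/4.
Summing: E[X] = C(39, 3) · 2^{1 − 3} = 9139 · 1/4 = 9139/4.
Numerically: E[X] ≈ 2284.75000.

E[X] = C(39,3)·2^(1−C(3,2)) = 9139/4 ≈ 2284.75000.


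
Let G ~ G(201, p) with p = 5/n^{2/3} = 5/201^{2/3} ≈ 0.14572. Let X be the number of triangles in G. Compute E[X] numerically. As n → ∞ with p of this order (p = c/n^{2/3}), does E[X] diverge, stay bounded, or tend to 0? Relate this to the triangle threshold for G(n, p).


Number of potential triangles: C(201, 3) = 1333300.
Each occurs with probability p³ ≈ (0.14572)³ ≈ 3.0939828e-03.
By linearity: E[X] = C(201, 3)·p³ ≈ 1333300 · 3.0939828e-03 ≈ 4125.20730.
Since α = 2/3 < 1, p = c/n^{2/3} ≫ 1/n is above the triangle threshold p ~ 1/n. Asymptotically E[X] ~ (c³/6)·n^{3(1−α)} = (5³/6)·n^{1} → ∞; triangles are abundant w.h.p.

E[X] ≈ 4125.20730; in regime p = Θ(1/n^{2/3}) E[X] diverges (above the triangle threshold p ~ 1/n).


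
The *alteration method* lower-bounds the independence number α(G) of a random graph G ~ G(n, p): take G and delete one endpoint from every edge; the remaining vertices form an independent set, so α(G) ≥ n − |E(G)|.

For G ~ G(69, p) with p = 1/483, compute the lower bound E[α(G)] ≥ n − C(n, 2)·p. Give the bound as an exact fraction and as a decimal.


E[|E(G)|] = C(69, 2)·p = 2346 · (1/483) = 34/7.
E[α(G)] ≥ n − E[|E(G)|] = 69 − 34/7 = 449/7.
Numerically: ≈ 64.143.
(This is only a lower bound; the true E[α(G)] may be larger.)

E[α(G)] ≥ 449/7 ≈ 64.143.


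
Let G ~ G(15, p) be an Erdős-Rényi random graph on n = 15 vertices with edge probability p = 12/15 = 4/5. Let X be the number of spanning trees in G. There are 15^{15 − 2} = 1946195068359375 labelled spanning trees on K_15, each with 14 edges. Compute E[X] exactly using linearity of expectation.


K_15 has 15^{15 − 2} = 1946195068359375 labelled spanning trees.
For each such spanning tree H, let X_H = 1 if all 14 edges of H are present in G. Then P[X_H = 1] = p^{14} = (4/5)^{14} = 268435456/6103515625.
Summing the indicators: E[X] = Σ_H E[X_H] = 1946195068359375 · p^{14} = 1946195068359375 · 268435456/6103515625 = 427972821516288/5.
Numerically: E[X] ≈ 8.55946e+13.

E[X] = 1946195068359375 · (4/5)^{14} = 427972821516288/5 ≈ 8.55946e+13.


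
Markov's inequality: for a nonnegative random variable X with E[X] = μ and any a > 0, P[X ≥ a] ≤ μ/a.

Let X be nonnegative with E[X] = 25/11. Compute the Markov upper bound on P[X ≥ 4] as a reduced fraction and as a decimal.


μ = E[X] = 25/11, a = 4.
Markov: P[X ≥ 4] ≤ μ/a = (25/11)/4 = 25/44.
Numerically: ≈ 0.568182.
(Since a = 4 > μ = 2.272727, the bound 25/44 is < 1 and informative.)

P[X ≥ 4] ≤ 25/44 ≈ 0.568182.


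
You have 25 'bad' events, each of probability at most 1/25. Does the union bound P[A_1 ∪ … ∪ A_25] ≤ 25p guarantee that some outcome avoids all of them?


Union bound: P[∪_{i=1}^{25} A_i] ≤ Σ_i P[A_i] ≤ 25·p = 25·(1/25) = 1.
Numerically: 1 ≈ 1.0000000.
Is 1 < 1? NO.
Since the bound 1 is ≥ 1, the union bound is uninformative here; it does NOT by itself certify existence.

25·p = 1 ≈ 1.0000000; existence NOT certified by the union bound.


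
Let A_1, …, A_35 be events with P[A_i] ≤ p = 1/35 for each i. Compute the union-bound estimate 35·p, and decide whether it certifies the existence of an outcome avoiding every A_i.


Union bound: P[∪_{i=1}^{35} A_i] ≤ Σ_i P[A_i] ≤ 35·p = 35·(1/35) = 1.
Numerically: 1 ≈ 1.0000.
Is 1 < 1? NO.
Since the bound 1 is ≥ 1, the union bound is uninformative here; it does NOT by itself certify existence.

35·p = 1 ≈ 1.0000; existence NOT certified by the union bound.


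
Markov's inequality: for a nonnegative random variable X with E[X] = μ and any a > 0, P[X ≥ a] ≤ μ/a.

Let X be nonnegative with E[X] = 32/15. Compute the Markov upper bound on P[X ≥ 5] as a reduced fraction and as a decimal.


μ = E[X] = 32/15, a = 5.
Markov: P[X ≥ 5] ≤ μ/a = (32/15)/5 = 32/75.
Numerically: ≈ 0.426667.
(Since a = 5 > μ = 2.133333, the bound 32/75 is < 1 and informative.)

P[X ≥ 5] ≤ 32/75 ≈ 0.426667.


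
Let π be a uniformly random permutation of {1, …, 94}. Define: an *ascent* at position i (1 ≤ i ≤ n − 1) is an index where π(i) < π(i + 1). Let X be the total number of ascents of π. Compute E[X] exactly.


Write X = Σ X_I over i = 1, …, 93, with X_I the indicator of one ascent.
There are 93 indicators.
For each fixed i, the pair (π(i), π(i+1)) is a uniformly random ordered pair of distinct values from {1, …, 94}; by symmetry P[π(i) < π(i+1)] = 1/2.
By linearity: E[X] = 93 · (1/2) = (94 − 1) · (1/2) = 93/2 ≈ 46.50000.

E[X] = 93/2 = 46.50000.


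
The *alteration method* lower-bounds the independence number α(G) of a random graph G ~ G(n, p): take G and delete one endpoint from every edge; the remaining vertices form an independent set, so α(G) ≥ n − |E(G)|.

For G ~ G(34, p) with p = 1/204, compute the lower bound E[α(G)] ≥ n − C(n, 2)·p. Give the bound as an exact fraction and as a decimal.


E[|E(G)|] = C(34, 2)·p = 561 · (1/204) = 11/4.
E[α(G)] ≥ n − E[|E(G)|] = 34 − 11/4 = 125/4.
Numerically: ≈ 31.250.
(This is only a lower bound; the true E[α(G)] may be larger.)

E[α(G)] ≥ 125/4 ≈ 31.250.


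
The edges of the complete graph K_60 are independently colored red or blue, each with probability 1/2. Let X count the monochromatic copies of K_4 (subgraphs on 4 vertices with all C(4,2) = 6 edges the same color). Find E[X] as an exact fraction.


Let X = Σ_S X_S over the C(60, 4) = 487635 subsets S of size 4, where X_S = 1 if the K_4 on S is monochromatic.
For a fixed S, the K_4 on S has C(4, 2) = 6 edges. P[all 6 edges red] = (1/2)^6, and likewise for blue, so P[monochromatic] = 2·(1/2)^6 = 2^{1 − 6} = 1/32.
By linearity: E[X] = C(60, 4) · 2^{1 − 6} = 487635 · 1/32 = 487635/32.
Numerically: E[X] ≈ 15238.5938.

E[X] = C(60,4)·2^(1−C(4,2)) = 487635/32 ≈ 15238.5938.


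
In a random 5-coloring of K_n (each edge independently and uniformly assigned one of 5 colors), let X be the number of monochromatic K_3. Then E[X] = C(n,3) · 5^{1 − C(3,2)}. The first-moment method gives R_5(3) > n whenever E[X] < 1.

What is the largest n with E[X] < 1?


We need C(n, 3) · 5^{1 − 3} < 1, i.e. C(n, 3) < 5^{3 − 1} = 25.
Check values of n near the boundary:
  n = 3: C(3, 3) = 1; 1 < 25? YES
  n = 4: C(4, 3) = 4; 4 < 25? YES
  n = 5: C(5, 3) = 10; 10 < 25? YES
  n = 6: C(6, 3) = 20; 20 < 25? YES
  n = 7: C(7, 3) = 35; 35 < 25? NO
  n = 8: C(8, 3) = 56; 56 < 25? NO
The largest n with C(n, 3) < 25 is n = 6 (where E[X] = 4/5 ≈ 0.80000). Hence R_5(3) > 6, i.e. R_5(3) ≥ 7.

Largest n = 6; hence R_5(3) > 6.


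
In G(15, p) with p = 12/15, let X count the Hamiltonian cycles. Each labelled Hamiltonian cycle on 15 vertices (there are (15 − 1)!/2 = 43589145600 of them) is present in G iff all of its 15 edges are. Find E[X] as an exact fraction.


K_15 has (15 − 1)!/2 = 43589145600 labelled Hamiltonian cycles.
For each such Hamiltonian cycle H, let X_H = 1 if all 15 edges of H are present in G. Then P[X_H = 1] = p^{15} = (4/5)^{15} = 1073741824/30517578125.
By linearity of expectation: E[X] = Σ_H E[X_H] = 43589145600 · p^{15} = 43589145600 · 1073741824/30517578125 = 1872139548125822976/1220703125.
Numerically: E[X] ≈ 1.53e+09.

E[X] = 43589145600 · (4/5)^{15} = 1872139548125822976/1220703125 ≈ 1.53e+09.


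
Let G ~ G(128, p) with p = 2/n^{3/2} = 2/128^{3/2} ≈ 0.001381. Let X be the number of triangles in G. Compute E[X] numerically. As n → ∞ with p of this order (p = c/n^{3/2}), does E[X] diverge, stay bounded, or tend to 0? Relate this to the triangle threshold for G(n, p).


Number of potential triangles: C(128, 3) = 341376.
Each occurs with probability p³ ≈ (0.001381)³ ≈ 2.634178e-09.
By linearity: E[X] = C(128, 3)·p³ ≈ 341376 · 2.634178e-09 ≈ 0.0009.
Since α = 3/2 > 1, p = c/n^{3/2} = o(1/n) is below the triangle threshold p ~ 1/n. Asymptotically E[X] ~ (c³/6)·n^{3(1−α)} = (2³/6)·n^{-1.5} → 0, so by Markov's inequality G has no triangles w.h.p.

E[X] ≈ 0.0009; in regime p = Θ(1/n^{3/2}) E[X] tends to 0 (below the triangle threshold p ~ 1/n).


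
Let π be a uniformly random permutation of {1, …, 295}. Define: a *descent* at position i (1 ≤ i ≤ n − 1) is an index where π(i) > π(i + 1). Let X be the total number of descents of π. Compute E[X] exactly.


Write X = Σ X_I over i = 1, …, 294, with X_I the indicator of one descent.
There are 294 indicators.
For each fixed i, the pair (π(i), π(i+1)) is a uniformly random ordered pair of distinct values from {1, …, 295}; by symmetry P[π(i) > π(i+1)] = 1/2.
By linearity: E[X] = 294 · (1/2) = (295 − 1) · (1/2) = 147 ≈ 147.000000.

E[X] = 147 = 147.000000.


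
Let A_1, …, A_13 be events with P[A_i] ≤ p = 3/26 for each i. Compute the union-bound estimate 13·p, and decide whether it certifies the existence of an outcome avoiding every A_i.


Union bound: P[∪_{i=1}^{13} A_i] ≤ Σ_i P[A_i] ≤ 13·p = 13·(3/26) = 3/2.
Numerically: 3/2 ≈ 1.5000000.
Is 3/2 < 1? NO.
Since the bound 3/2 is ≥ 1, the union bound is uninformative here; it does NOT by itself certify existence.

13·p = 3/2 ≈ 1.5000000; existence NOT certified by the union bound.


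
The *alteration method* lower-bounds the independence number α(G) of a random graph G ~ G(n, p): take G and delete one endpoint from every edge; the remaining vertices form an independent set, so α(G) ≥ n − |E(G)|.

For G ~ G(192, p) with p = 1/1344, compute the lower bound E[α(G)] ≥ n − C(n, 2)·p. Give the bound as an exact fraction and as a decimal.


E[|E(G)|] = C(192, 2)·p = 18336 · (1/1344) = 191/14.
E[α(G)] ≥ n − E[|E(G)|] = 192 − 191/14 = 2497/14.
Numerically: ≈ 178.35714.
(This is only a lower bound; the true E[α(G)] may be larger.)

E[α(G)] ≥ 2497/14 ≈ 178.35714.


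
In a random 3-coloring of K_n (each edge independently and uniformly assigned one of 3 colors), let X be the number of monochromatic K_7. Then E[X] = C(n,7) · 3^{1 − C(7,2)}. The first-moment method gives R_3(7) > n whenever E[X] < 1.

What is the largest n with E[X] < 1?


We need C(n, 7) · 3^{1 − 21} < 1, i.e. C(n, 7) < 3^{21 − 1} = 3486784401.
Check values of n near the boundary:
  n = 78: C(78, 7) = 2641902120; 2641902120 < 3486784401? YES
  n = 79: C(79, 7) = 2898753715; 2898753715 < 3486784401? YES
  n = 80: C(80, 7) = 3176716400; 3176716400 < 3486784401? YES
  n = 81: C(81, 7) = 3477216600; 3477216600 < 3486784401? YES
  n = 82: C(82, 7) = 3801756816; 3801756816 < 3486784401? NO
  n = 83: C(83, 7) = 4151918628; 4151918628 < 3486784401? NO
The largest n with C(n, 7) < 3486784401 is n = 81 (where E[X] = 42928600/43046721 ≈ 0.997). Hence R_3(7) > 81, i.e. R_3(7) ≥ 82.

Largest n = 81; hence R_3(7) > 81.


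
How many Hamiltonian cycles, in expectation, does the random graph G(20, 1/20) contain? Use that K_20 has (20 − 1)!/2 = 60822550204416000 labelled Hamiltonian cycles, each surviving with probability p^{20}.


K_20 has (20 − 1)!/2 = 60822550204416000 labelled Hamiltonian cycles.
For each such Hamiltonian cycle H, let X_H = 1 if all 20 edges of H are present in G. Then P[X_H = 1] = p^{20} = (1/20)^{20} = 1/104857600000000000000000000.
Summing the indicators: E[X] = Σ_H E[X_H] = 60822550204416000 · p^{20} = 60822550204416000 · 1/104857600000000000000000000 = 14849255421/25600000000000000000.
Numerically: E[X] ≈ 5.8005e-10.

E[X] = 60822550204416000 · (1/20)^{20} = 14849255421/25600000000000000000 ≈ 5.8005e-10.


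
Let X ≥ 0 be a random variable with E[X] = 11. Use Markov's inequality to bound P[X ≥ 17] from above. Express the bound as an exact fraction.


μ = E[X] = 11, a = 17.
Markov: P[X ≥ 17] ≤ μ/a = (11)/17 = 11/17.
Numerically: ≈ 0.647.
(Since a = 17 > μ = 11.000, the bound 11/17 is < 1 and informative.)

P[X ≥ 17] ≤ 11/17 ≈ 0.647.


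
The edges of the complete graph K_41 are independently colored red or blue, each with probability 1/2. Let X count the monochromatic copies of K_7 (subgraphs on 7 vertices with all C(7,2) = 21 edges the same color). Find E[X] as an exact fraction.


Let X = Σ_S X_S over the C(41, 7) = 22481940 subsets S of size 7, where X_S = 1 if the K_7 on S is monochromatic.
For a fixed S, the K_7 on S has C(7, 2) = 21 edges. P[all 21 edges red] = (1/2)^21, and likewise for blue, so P[monochromatic] = 2·(1/2)^21 = 2^{1 − 21} = 1/1048576.
By linearity: E[X] = C(41, 7) · 2^{1 − 21} = 22481940 · 1/1048576 = 5620485/262144.
Numerically: E[X] ≈ 21.4404.

E[X] = C(41,7)·2^(1−C(7,2)) = 5620485/262144 ≈ 21.4404.


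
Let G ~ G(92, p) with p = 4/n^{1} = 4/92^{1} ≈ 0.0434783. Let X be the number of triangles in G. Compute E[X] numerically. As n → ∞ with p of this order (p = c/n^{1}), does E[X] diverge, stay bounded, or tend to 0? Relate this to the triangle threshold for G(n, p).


Number of potential triangles: C(92, 3) = 125580.
Each occurs with probability p³ ≈ (0.0434783)³ ≈ 8.21895291e-05.
By linearity: E[X] = C(92, 3)·p³ ≈ 125580 · 8.21895291e-05 ≈ 10.321361.
Here α = 1, so p = 4/n is exactly at the triangle threshold p ~ 1/n. Asymptotically E[X] → c³/6 = 4³/6 = 32/3 ≈ 10.666667, a bounded constant. In this regime the triangle count is asymptotically Poisson(c³/6).

E[X] ≈ 10.321361; in regime p = Θ(1/n^{1}) E[X] stays bounded (at the triangle threshold p ~ 1/n).


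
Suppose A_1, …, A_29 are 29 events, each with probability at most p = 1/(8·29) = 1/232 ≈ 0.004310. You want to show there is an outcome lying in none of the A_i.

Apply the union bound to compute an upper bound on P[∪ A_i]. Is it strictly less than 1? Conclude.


Union bound: P[∪_{i=1}^{29} A_i] ≤ Σ_i P[A_i] ≤ 29·p = 29·(1/232) = 1/8.
Numerically: 1/8 ≈ 0.125000.
Is 1/8 < 1? YES.
Since P[∪ A_i] ≤ 1/8 < 1, the complement has P[∩ A_i^c] ≥ 1 − 1/8 = 7/8 > 0, so some outcome avoids every A_i.

29·p = 1/8 ≈ 0.125000; existence CERTIFIED by the union bound.


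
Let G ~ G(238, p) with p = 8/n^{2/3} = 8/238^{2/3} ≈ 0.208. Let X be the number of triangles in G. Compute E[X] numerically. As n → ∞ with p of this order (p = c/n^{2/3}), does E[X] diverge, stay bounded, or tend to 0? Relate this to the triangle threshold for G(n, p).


Number of potential triangles: C(238, 3) = 2218636.
Each occurs with probability p³ ≈ (0.208)³ ≈ 9.03891e-03.
By linearity: E[X] = C(238, 3)·p³ ≈ 2218636 · 9.03891e-03 ≈ 20054.050.
Since α = 2/3 < 1, p = c/n^{2/3} ≫ 1/n is above the triangle threshold p ~ 1/n. Asymptotically E[X] ~ (c³/6)·n^{3(1−α)} = (8³/6)·n^{1} → ∞; triangles are abundant w.h.p.

E[X] ≈ 20054.050; in regime p = Θ(1/n^{2/3}) E[X] diverges (above the triangle threshold p ~ 1/n).


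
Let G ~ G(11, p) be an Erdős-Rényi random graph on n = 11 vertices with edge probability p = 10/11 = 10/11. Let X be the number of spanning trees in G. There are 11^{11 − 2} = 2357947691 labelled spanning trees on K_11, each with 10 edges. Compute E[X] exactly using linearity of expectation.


K_11 has 11^{11 − 2} = 2357947691 labelled spanning trees.
For each such spanning tree H, let X_H = 1 if all 10 edges of H are present in G. Then P[X_H = 1] = p^{10} = (10/11)^{10} = 10000000000/25937424601.
By linearity of expectation: E[X] = Σ_H E[X_H] = 2357947691 · p^{10} = 2357947691 · 10000000000/25937424601 = 10000000000/11.
Numerically: E[X] ≈ 9.0909e+08.

E[X] = 2357947691 · (10/11)^{10} = 10000000000/11 ≈ 9.0909e+08.


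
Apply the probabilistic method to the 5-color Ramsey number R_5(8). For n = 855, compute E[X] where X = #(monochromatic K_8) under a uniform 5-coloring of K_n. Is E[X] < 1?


E[X] = C(855, 8) · 5^{1 − 28} = 6854000254398702450 · 5^{−27} = 6854000254398702450/7450580596923828125.
As a reduced fraction: E[X] = 274160010175948098/298023223876953125 ≈ 0.91993.
Is E[X] < 1? YES.
Since E[X] < 1, there exists a 5-coloring of K_{855} with no monochromatic K_8; hence R_5(8) > 855.

E[X] = 274160010175948098/298023223876953125 ≈ 0.91993; E[X] < 1, so R_5(8) > 855.


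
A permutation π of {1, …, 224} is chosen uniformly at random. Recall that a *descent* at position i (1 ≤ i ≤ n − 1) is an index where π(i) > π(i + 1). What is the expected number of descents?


Write X = Σ X_I over i = 1, …, 223, with X_I the indicator of one descent.
There are 223 indicators.
For each fixed i, the pair (π(i), π(i+1)) is a uniformly random ordered pair of distinct values from {1, …, 224}; by symmetry P[π(i) > π(i+1)] = 1/2.
By linearity: E[X] = 223 · (1/2) = (224 − 1) · (1/2) = 223/2 ≈ 111.50000.

E[X] = 223/2 = 111.50000.


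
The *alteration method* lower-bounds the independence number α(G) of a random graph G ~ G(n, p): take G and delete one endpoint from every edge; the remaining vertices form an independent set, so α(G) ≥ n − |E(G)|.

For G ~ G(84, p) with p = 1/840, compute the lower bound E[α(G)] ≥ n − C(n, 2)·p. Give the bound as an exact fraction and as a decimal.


E[|E(G)|] = C(84, 2)·p = 3486 · (1/840) = 83/20.
E[α(G)] ≥ n − E[|E(G)|] = 84 − 83/20 = 1597/20.
Numerically: ≈ 79.85000.
(This is only a lower bound; the true E[α(G)] may be larger.)

E[α(G)] ≥ 1597/20 ≈ 79.85000.


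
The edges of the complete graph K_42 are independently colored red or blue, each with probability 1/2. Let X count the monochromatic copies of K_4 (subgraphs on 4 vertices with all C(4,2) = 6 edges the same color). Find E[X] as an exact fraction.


Let X = Σ_S X_S over the C(42, 4) = 111930 subsets S of size 4, where X_S = 1 if the K_4 on S is monochromatic.
For a fixed S, the K_4 on S has C(4, 2) = 6 edges. P[all 6 edges red] = (1/2)^6, and likewise for blue, so P[monochromatic] = 2·(1/2)^6 = 2^{1 − 6} = 1/32.
By linearity of expectation: E[X] = C(42, 4) · 2^{1 − 6} = 111930 · 1/32 = 55965/16.
Numerically: E[X] ≈ 3497.812500.

E[X] = C(42,4)·2^(1−C(4,2)) = 55965/16 ≈ 3497.812500.


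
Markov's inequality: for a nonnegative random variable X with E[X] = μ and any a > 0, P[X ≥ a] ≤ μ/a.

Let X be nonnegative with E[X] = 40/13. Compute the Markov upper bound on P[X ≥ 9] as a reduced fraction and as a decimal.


μ = E[X] = 40/13, a = 9.
Markov: P[X ≥ 9] ≤ μ/a = (40/13)/9 = 40/117.
Numerically: ≈ 0.34188.
(Since a = 9 > μ = 3.07692, the bound 40/117 is < 1 and informative.)

P[X ≥ 9] ≤ 40/117 ≈ 0.34188.


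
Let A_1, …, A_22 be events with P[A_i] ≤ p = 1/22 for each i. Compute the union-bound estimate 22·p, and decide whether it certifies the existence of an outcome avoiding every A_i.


Union bound: P[∪_{i=1}^{22} A_i] ≤ Σ_i P[A_i] ≤ 22·p = 22·(1/22) = 1.
Numerically: 1 ≈ 1.00000.
Is 1 < 1? NO.
Since the bound 1 is ≥ 1, the union bound is uninformative here; it does NOT by itself certify existence.

22·p = 1 ≈ 1.00000; existence NOT certified by the union bound.


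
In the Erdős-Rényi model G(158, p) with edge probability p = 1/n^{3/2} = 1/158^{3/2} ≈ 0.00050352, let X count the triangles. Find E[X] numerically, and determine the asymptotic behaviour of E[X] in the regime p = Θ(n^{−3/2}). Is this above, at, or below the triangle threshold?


Number of potential triangles: C(158, 3) = 644956.
Each occurs with probability p³ ≈ (0.00050352)³ ≈ 1.2765655e-10.
By linearity: E[X] = C(158, 3)·p³ ≈ 644956 · 1.2765655e-10 ≈ 0.00008.
Since α = 3/2 > 1, p = c/n^{3/2} = o(1/n) is below the triangle threshold p ~ 1/n. Asymptotically E[X] ~ (c³/6)·n^{3(1−α)} = (1³/6)·n^{-1.5} → 0, so by Markov's inequality G has no triangles w.h.p.

E[X] ≈ 0.00008; in regime p = Θ(1/n^{3/2}) E[X] tends to 0 (below the triangle threshold p ~ 1/n).


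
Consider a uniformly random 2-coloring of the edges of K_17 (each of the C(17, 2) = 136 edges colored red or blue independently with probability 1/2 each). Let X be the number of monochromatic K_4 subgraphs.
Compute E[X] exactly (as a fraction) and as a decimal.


Let X = Σ_S X_S over the C(17, 4) = 2380 subsets S of size 4, where X_S = 1 if the K_4 on S is monochromatic.
For a fixed S, the K_4 on S has C(4, 2) = 6 edges. P[all 6 edges red] = (1/2)^6, and likewise for blue, so P[monochromatic] = 2·(1/2)^6 = 2^{1 − 6} = 1/32.
By linearity: E[X] = C(17, 4) · 2^{1 − 6} = 2380 · 1/32 = 595/8.
Numerically: E[X] ≈ 74.375000.

E[X] = C(17,4)·2^(1−C(4,2)) = 595/8 ≈ 74.375000.


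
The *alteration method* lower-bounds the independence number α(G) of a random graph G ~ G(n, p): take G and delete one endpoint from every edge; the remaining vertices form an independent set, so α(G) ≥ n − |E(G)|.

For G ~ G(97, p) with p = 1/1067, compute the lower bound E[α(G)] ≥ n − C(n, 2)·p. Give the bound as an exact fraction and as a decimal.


E[|E(G)|] = C(97, 2)·p = 4656 · (1/1067) = 48/11.
E[α(G)] ≥ n − E[|E(G)|] = 97 − 48/11 = 1019/11.
Numerically: ≈ 92.63636.
(This is only a lower bound; the true E[α(G)] may be larger.)

E[α(G)] ≥ 1019/11 ≈ 92.63636.


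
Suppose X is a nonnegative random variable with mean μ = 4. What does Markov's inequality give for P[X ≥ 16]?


μ = E[X] = 4, a = 16.
Markov: P[X ≥ 16] ≤ μ/a = (4)/16 = 1/4.
Numerically: ≈ 0.250.
(Since a = 16 > μ = 4.000, the bound 1/4 is < 1 and informative.)

P[X ≥ 16] ≤ 1/4 ≈ 0.250.


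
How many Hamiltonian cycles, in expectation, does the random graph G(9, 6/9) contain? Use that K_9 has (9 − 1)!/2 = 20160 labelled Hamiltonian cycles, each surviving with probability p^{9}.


K_9 has (9 − 1)!/2 = 20160 labelled Hamiltonian cycles.
For each such Hamiltonian cycle H, let X_H = 1 if all 9 edges of H are present in G. Then P[X_H = 1] = p^{9} = (2/3)^{9} = 512/19683.
By linearity: E[X] = Σ_H E[X_H] = 20160 · p^{9} = 20160 · 512/19683 = 1146880/2187.
Numerically: E[X] ≈ 524.41.

E[X] = 20160 · (2/3)^{9} = 1146880/2187 ≈ 524.41.


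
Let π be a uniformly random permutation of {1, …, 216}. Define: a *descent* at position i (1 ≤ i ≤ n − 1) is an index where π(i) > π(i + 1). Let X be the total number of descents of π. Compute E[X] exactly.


Write X = Σ X_I over i = 1, …, 215, with X_I the indicator of one descent.
There are 215 indicators.
For each fixed i, the pair (π(i), π(i+1)) is a uniformly random ordered pair of distinct values from {1, …, 216}; by symmetry P[π(i) > π(i+1)] = 1/2.
By linearity: E[X] = 215 · (1/2) = (216 − 1) · (1/2) = 215/2 ≈ 107.5000.

E[X] = 215/2 = 107.5000.


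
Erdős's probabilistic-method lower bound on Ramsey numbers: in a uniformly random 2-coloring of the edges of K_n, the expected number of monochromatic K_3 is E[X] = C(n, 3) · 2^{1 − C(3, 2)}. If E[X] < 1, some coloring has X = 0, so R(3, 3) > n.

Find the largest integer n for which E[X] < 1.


We need C(n, 3) · 2^{1 − 3} < 1, i.e. C(n, 3) < 2^{3 − 1} = 4.
Check values of n near the boundary:
  n = 3: C(3, 3) = 1; 1 < 4? YES
  n = 4: C(4, 3) = 4; 4 < 4? NO
The largest n with C(n, 3) < 4 is n = 3 (where E[X] = 1/4 ≈ 0.25000). Hence R(3, 3) > 3, i.e. R(3, 3) ≥ 4.

Largest n = 3; hence R(3, 3) > 3.


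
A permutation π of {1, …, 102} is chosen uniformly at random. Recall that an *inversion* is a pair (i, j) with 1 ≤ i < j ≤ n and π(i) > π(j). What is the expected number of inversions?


Write X = Σ X_I over the C(102, 2) = 5151 pairs i < j, with X_I the indicator of one inversion.
There are 5151 indicators.
For each fixed pair i < j, the values π(i) and π(j) are two distinct elements of {1, …, 102} in uniformly random order; by symmetry P[π(i) > π(j)] = 1/2.
By linearity: E[X] = 5151 · (1/2) = C(102, 2) · (1/2) = 5151/2 = 5151/2 ≈ 2575.500000.

E[X] = 5151/2 = 2575.500000.


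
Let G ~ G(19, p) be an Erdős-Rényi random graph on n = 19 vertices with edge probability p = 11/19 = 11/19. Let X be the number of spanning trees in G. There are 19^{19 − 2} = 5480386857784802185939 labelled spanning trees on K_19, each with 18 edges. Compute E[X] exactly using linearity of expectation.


K_19 has 19^{19 − 2} = 5480386857784802185939 labelled spanning trees.
For each such spanning tree H, let X_H = 1 if all 18 edges of H are present in G. Then P[X_H = 1] = p^{18} = (11/19)^{18} = 5559917313492231481/104127350297911241532841.
By linearity: E[X] = Σ_H E[X_H] = 5480386857784802185939 · p^{18} = 5480386857784802185939 · 5559917313492231481/104127350297911241532841 = 5559917313492231481/19.
Numerically: E[X] ≈ 2.9263e+17.

E[X] = 5480386857784802185939 · (11/19)^{18} = 5559917313492231481/19 ≈ 2.9263e+17.


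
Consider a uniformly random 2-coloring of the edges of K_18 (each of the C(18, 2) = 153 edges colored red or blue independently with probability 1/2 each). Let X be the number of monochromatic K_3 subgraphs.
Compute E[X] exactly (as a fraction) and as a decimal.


Let X = Σ_S X_S over the C(18, 3) = 816 subsets S of size 3, where X_S = 1 if the K_3 on S is monochromatic.
For a fixed S, the K_3 on S has C(3, 2) = 3 edges. P[all 3 edges red] = (1/2)^3, and likewise for blue, so P[monochromatic] = 2·(1/2)^3 = 2^{1 − 3} = 1/4.
By linearity: E[X] = C(18, 3) · 2^{1 − 3} = 816 · 1/4 = 204.
Numerically: E[X] ≈ 204.000.

E[X] = C(18,3)·2^(1−C(3,2)) = 204 ≈ 204.000.


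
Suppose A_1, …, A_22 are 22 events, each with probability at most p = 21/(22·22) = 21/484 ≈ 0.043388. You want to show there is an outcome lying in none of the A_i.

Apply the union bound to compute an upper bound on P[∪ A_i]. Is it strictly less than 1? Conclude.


Union bound: P[∪_{i=1}^{22} A_i] ≤ Σ_i P[A_i] ≤ 22·p = 22·(21/484) = 21/22.
Numerically: 21/22 ≈ 0.954545.
Is 21/22 < 1? YES.
Since P[∪ A_i] ≤ 21/22 < 1, the complement has P[∩ A_i^c] ≥ 1 − 21/22 = 1/22 > 0, so some outcome avoids every A_i.

22·p = 21/22 ≈ 0.954545; existence CERTIFIED by the union bound.


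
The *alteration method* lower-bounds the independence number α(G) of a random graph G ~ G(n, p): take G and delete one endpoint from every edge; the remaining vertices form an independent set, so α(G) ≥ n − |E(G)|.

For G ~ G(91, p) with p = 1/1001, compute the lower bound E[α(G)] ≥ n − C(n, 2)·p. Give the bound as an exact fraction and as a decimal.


E[|E(G)|] = C(91, 2)·p = 4095 · (1/1001) = 45/11.
E[α(G)] ≥ n − E[|E(G)|] = 91 − 45/11 = 956/11.
Numerically: ≈ 86.909.
(This is only a lower bound; the true E[α(G)] may be larger.)

E[α(G)] ≥ 956/11 ≈ 86.909.


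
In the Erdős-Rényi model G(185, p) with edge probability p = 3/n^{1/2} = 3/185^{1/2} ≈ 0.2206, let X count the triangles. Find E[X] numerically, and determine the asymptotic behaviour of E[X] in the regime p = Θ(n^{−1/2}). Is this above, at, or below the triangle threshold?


Number of potential triangles: C(185, 3) = 1038220.
Each occurs with probability p³ ≈ (0.2206)³ ≈ 1.073016e-02.
By linearity: E[X] = C(185, 3)·p³ ≈ 1038220 · 1.073016e-02 ≈ 11140.2660.
Since α = 1/2 < 1, p = c/n^{1/2} ≫ 1/n is above the triangle threshold p ~ 1/n. Asymptotically E[X] ~ (c³/6)·n^{3(1−α)} = (3³/6)·n^{1.5} → ∞; triangles are abundant w.h.p.

E[X] ≈ 11140.2660; in regime p = Θ(1/n^{1/2}) E[X] diverges (above the triangle threshold p ~ 1/n).


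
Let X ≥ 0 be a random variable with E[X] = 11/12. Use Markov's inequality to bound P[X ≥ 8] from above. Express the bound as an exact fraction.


μ = E[X] = 11/12, a = 8.
Markov: P[X ≥ 8] ≤ μ/a = (11/12)/8 = 11/96.
Numerically: ≈ 0.11458.
(Since a = 8 > μ = 0.91667, the bound 11/96 is < 1 and informative.)

P[X ≥ 8] ≤ 11/96 ≈ 0.11458.


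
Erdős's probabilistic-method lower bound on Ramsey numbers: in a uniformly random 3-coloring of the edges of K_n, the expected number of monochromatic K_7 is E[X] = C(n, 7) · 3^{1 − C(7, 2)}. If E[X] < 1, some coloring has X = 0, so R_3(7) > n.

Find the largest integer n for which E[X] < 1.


We need C(n, 7) · 3^{1 − 21} < 1, i.e. C(n, 7) < 3^{21 − 1} = 3486784401.
Check values of n near the boundary:
  n = 75: C(75, 7) = 1984829850; 1984829850 < 3486784401? YES
  n = 76: C(76, 7) = 2186189400; 2186189400 < 3486784401? YES
  n = 77: C(77, 7) = 2404808340; 2404808340 < 3486784401? YES
  n = 78: C(78, 7) = 2641902120; 2641902120 < 3486784401? YES
  n = 79: C(79, 7) = 2898753715; 2898753715 < 3486784401? YES
  n = 80: C(80, 7) = 3176716400; 3176716400 < 3486784401? YES
  n = 81: C(81, 7) = 3477216600; 3477216600 < 3486784401? YES
  n = 82: C(82, 7) = 3801756816; 3801756816 < 3486784401? NO
  n = 83: C(83, 7) = 4151918628; 4151918628 < 3486784401? NO
The largest n with C(n, 7) < 3486784401 is n = 81 (where E[X] = 42928600/43046721 ≈ 0.99726). Hence R_3(7) > 81, i.e. R_3(7) ≥ 82.

Largest n = 81; hence R_3(7) > 81.


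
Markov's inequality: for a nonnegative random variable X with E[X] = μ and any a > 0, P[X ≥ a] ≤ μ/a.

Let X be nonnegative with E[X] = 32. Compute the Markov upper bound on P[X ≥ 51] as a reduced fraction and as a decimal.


μ = E[X] = 32, a = 51.
Markov: P[X ≥ 51] ≤ μ/a = (32)/51 = 32/51.
Numerically: ≈ 0.627451.
(Since a = 51 > μ = 32.000000, the bound 32/51 is < 1 and informative.)

P[X ≥ 51] ≤ 32/51 ≈ 0.627451.


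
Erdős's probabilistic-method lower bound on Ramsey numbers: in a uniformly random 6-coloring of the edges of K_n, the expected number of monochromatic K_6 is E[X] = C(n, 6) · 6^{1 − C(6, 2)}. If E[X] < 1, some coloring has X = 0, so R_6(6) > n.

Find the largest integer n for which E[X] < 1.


We need C(n, 6) · 6^{1 − 15} < 1, i.e. C(n, 6) < 6^{15 − 1} = 78364164096.
Check values of n near the boundary:
  n = 196: C(196, 6) = 72887293024; 72887293024 < 78364164096? YES
  n = 197: C(197, 6) = 75176946208; 75176946208 < 78364164096? YES
  n = 198: C(198, 6) = 77526225777; 77526225777 < 78364164096? YES
  n = 199: C(199, 6) = 79936367511; 79936367511 < 78364164096? NO
The largest n with C(n, 6) < 78364164096 is n = 198 (where E[X] = 25842075259/26121388032 ≈ 0.989307). Hence R_6(6) > 198, i.e. R_6(6) ≥ 199.

Largest n = 198; hence R_6(6) > 198.


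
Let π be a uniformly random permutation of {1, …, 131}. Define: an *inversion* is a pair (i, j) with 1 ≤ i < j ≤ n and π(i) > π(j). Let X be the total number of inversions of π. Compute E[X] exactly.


Write X = Σ X_I over the C(131, 2) = 8515 pairs i < j, with X_I the indicator of one inversion.
There are 8515 indicators.
For each fixed pair i < j, the values π(i) and π(j) are two distinct elements of {1, …, 131} in uniformly random order; by symmetry P[π(i) > π(j)] = 1/2.
By linearity: E[X] = 8515 · (1/2) = C(131, 2) · (1/2) = 8515/2 = 8515/2 ≈ 4257.500.

E[X] = 8515/2 = 4257.500.


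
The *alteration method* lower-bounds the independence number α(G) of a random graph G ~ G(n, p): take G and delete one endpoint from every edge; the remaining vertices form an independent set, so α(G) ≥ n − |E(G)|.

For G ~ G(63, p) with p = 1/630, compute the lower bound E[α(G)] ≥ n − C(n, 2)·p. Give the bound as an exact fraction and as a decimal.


E[|E(G)|] = C(63, 2)·p = 1953 · (1/630) = 31/10.
E[α(G)] ≥ n − E[|E(G)|] = 63 − 31/10 = 599/10.
Numerically: ≈ 59.900.
(This is only a lower bound; the true E[α(G)] may be larger.)

E[α(G)] ≥ 599/10 ≈ 59.900.


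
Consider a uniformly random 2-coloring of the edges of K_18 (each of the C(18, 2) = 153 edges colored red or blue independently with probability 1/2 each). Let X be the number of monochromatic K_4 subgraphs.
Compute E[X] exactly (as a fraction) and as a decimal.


Let X = Σ_S X_S over the C(18, 4) = 3060 subsets S of size 4, where X_S = 1 if the K_4 on S is monochromatic.
For a fixed S, the K_4 on S has C(4, 2) = 6 edges. P[all 6 edges red] = (1/2)^6, and likewise for blue, so P[monochromatic] = 2·(1/2)^6 = 2^{1 − 6} = 1/32.
By linearity of expectation: E[X] = C(18, 4) · 2^{1 − 6} = 3060 · 1/32 = 765/8.
Numerically: E[X] ≈ 95.625000.

E[X] = C(18,4)·2^(1−C(4,2)) = 765/8 ≈ 95.625000.


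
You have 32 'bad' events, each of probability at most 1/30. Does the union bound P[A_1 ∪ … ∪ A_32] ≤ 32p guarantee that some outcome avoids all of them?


Union bound: P[∪_{i=1}^{32} A_i] ≤ Σ_i P[A_i] ≤ 32·p = 32·(1/30) = 16/15.
Numerically: 16/15 ≈ 1.0666667.
Is 16/15 < 1? NO.
Since the bound 16/15 is ≥ 1, the union bound is uninformative here; it does NOT by itself certify existence.

32·p = 16/15 ≈ 1.0666667; existence NOT certified by the union bound.


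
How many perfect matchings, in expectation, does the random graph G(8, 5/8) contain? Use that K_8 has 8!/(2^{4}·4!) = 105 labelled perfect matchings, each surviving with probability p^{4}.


K_8 has 8!/(2^{4}·4!) = 105 labelled perfect matchings.
For each such perfect matching H, let X_H = 1 if all 4 edges of H are present in G. Then P[X_H = 1] = p^{4} = (5/8)^{4} = 625/4096.
By linearity: E[X] = Σ_H E[X_H] = 105 · p^{4} = 105 · 625/4096 = 65625/4096.
Numerically: E[X] ≈ 16.

E[X] = 105 · (5/8)^{4} = 65625/4096 ≈ 16.


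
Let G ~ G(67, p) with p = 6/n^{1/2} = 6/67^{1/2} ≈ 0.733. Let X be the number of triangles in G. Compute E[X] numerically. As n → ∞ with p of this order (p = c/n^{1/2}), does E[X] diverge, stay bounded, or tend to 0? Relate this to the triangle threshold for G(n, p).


Number of potential triangles: C(67, 3) = 47905.
Each occurs with probability p³ ≈ (0.733)³ ≈ 3.938597e-01.
By linearity: E[X] = C(67, 3)·p³ ≈ 47905 · 3.938597e-01 ≈ 18867.8490.
Since α = 1/2 < 1, p = c/n^{1/2} ≫ 1/n is above the triangle threshold p ~ 1/n. Asymptotically E[X] ~ (c³/6)·n^{3(1−α)} = (6³/6)·n^{1.5} → ∞; triangles are abundant w.h.p.

E[X] ≈ 18867.8490; in regime p = Θ(1/n^{1/2}) E[X] diverges (above the triangle threshold p ~ 1/n).


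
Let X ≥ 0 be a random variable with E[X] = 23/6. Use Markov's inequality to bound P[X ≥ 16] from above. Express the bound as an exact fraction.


μ = E[X] = 23/6, a = 16.
Markov: P[X ≥ 16] ≤ μ/a = (23/6)/16 = 23/96.
Numerically: ≈ 0.239583.
(Since a = 16 > μ = 3.833333, the bound 23/96 is < 1 and informative.)

P[X ≥ 16] ≤ 23/96 ≈ 0.239583.


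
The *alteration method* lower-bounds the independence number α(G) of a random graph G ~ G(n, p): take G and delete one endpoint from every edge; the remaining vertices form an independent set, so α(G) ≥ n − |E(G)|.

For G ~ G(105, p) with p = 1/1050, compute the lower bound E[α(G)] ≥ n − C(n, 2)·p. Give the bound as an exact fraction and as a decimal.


E[|E(G)|] = C(105, 2)·p = 5460 · (1/1050) = 26/5.
E[α(G)] ≥ n − E[|E(G)|] = 105 − 26/5 = 499/5.
Numerically: ≈ 99.8000.
(This is only a lower bound; the true E[α(G)] may be larger.)

E[α(G)] ≥ 499/5 ≈ 99.8000.


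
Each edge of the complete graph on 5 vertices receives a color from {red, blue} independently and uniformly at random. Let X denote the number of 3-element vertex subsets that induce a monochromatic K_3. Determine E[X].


Let X = Σ_S X_S over the C(5, 3) = 10 subsets S of size 3, where X_S = 1 if the K_3 on S is monochromatic.
For a fixed S, the K_3 on S has C(3, 2) = 3 edges. P[all 3 edges red] = (1/2)^3, and likewise for blue, so P[monochromatic] = 2·(1/2)^3 = 2^{1 − 3} = 1/4.
By linearity: E[X] = C(5, 3) · 2^{1 − 3} = 10 · 1/4 = 5/2.
Numerically: E[X] ≈ 2.5000.

E[X] = C(5,3)·2^(1−C(3,2)) = 5/2 ≈ 2.5000.
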